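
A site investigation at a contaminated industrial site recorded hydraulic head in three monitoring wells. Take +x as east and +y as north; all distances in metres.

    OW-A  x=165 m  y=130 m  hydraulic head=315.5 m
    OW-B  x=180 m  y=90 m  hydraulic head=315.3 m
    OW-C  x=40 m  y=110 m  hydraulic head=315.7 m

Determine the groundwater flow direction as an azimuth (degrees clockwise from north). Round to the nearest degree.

151°

Taking OW-A as reference: OW-B−OW-A = (15, -40, -0.2); OW-C−OW-A = (-125, -20, +0.2).
Solve a·Δx + b·Δy = Δh: det = 15·(-20) − (-125)·(-40) = -5300.
∂h/∂x = [(-0.2)·(-20) − (+0.2)·(-40)] / -5300 = -0.002264
∂h/∂y = [15·(+0.2) − (-125)·(-0.2)] / -5300 = +0.004151
Flow direction (−∇h) has components (+0.002264 E, -0.004151 N).
Azimuth = atan2(E, N) = atan2(+0.002264, -0.004151) = 151.4° ≈ 151°.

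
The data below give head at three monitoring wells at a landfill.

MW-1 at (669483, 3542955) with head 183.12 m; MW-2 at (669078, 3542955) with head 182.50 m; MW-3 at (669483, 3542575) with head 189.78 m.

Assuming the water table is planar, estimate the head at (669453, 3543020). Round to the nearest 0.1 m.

∂h/∂x = (182.50 − 183.12) / (669078 − 669483) = +0.001531
∂h/∂y = (189.78 − 183.12) / (3542575 − 3542955) = -0.01753
h(669453, 3543020) = 183.12 + (+0.001531)·(-30) + (-0.01753)·(65) = 183.12 -0.046 -1.139 = 181.935 m.

181.9 m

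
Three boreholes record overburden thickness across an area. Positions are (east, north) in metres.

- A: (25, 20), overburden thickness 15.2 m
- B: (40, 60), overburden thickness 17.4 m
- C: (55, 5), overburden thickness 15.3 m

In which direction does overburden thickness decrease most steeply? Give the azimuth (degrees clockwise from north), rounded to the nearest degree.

With d = a·x + b·y + c and A as origin, the differences give:
  15·a + 40·b = +2.2
  30·a + (-15)·b = +0.1
Eliminate b (×(-15) and ×40, subtract): -1425·a = -37.00 → a = ∂d/∂x = +0.02596
Back-substitute: b = ∂d/∂y = +0.04526.
Steepest decrease is along −∇f: components (-0.02596 E, -0.04526 N).
Azimuth = atan2(-0.02596, -0.04526) = 209.8° ≈ 210°.

210°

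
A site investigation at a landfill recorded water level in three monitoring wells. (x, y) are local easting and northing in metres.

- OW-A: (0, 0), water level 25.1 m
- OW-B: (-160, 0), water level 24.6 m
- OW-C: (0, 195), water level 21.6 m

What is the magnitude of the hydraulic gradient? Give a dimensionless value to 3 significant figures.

∂h/∂x = (24.6 − 25.1) / (-160 − 0) = +0.003125
∂h/∂y = (21.6 − 25.1) / (195 − 0) = -0.01795
|∇h| = √(0.003125² + -0.01795²) = 0.01822

0.0182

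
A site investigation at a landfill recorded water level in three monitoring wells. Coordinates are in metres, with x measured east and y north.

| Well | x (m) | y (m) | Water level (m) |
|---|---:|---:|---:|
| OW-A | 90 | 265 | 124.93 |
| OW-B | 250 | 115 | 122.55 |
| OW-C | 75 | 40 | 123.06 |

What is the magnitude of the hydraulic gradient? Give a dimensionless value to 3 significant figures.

With h = a·x + b·y + c and OW-A as origin, the differences give:
  160·a + (-150)·b = -2.38
  (-15)·a + (-225)·b = -1.87
Eliminate b (×(-225) and ×(-150), subtract): -38250·a = 255.000 → a = ∂h/∂x = -0.006667
Back-substitute: b = ∂h/∂y = +0.008756.
|∇h| = √(-0.006667² + 0.008756²) = 0.01101

0.0110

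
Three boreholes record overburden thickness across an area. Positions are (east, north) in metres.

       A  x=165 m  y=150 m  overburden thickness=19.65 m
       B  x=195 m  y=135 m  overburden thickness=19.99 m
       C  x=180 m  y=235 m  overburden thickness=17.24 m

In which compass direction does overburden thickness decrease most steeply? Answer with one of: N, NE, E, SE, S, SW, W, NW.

With d = a·x + b·y + c and A as origin, the differences give:
  30·a + (-15)·b = +0.34
  15·a + 85·b = -2.41
Eliminate b (×85 and ×(-15), subtract): 2775·a = -7.250 → a = ∂d/∂x = -0.002613
Back-substitute: b = ∂d/∂y = -0.02789.
Steepest decrease is along −∇f = (+0.002613 E, +0.02789 N) → north.

N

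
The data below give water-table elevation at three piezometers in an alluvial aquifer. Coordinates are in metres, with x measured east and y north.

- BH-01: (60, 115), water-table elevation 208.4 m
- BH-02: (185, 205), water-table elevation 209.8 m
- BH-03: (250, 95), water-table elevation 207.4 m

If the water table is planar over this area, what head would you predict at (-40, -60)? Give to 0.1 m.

205.2 m

With h = a·x + b·y + c and BH-01 as origin, the differences give:
  125·a + 90·b = +1.4
  190·a + (-20)·b = -1.0
Eliminate b (×(-20) and ×90, subtract): -19600·a = 62.00 → a = ∂h/∂x = -0.003163
Back-substitute: b = ∂h/∂y = +0.01995.
h(-40, -60) = 208.4 + (-0.003163)·(-100) + (+0.01995)·(-175) = 208.4 +0.316 -3.491 = 205.225 m.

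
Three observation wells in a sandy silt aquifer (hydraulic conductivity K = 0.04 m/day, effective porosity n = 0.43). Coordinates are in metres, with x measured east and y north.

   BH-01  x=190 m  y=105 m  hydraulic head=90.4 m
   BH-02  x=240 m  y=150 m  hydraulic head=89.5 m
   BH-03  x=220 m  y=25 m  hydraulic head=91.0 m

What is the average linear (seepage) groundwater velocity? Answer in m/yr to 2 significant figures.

Differences from BH-01: to BH-02 (Δx, Δy, Δh) = (50, 45, -0.9); to BH-03 = (30, -80, +0.6).
Solve a·Δx + b·Δy = Δh: det = 50·(-80) − 30·45 = -5350.
∂h/∂x = [(-0.9)·(-80) − (+0.6)·45] / -5350 = -0.008411
∂h/∂y = [50·(+0.6) − 30·(-0.9)] / -5350 = -0.01065
|∇h| = √(-0.008411² + -0.01065²) = 0.01357
Seepage velocity v = K·i/n = 0.04 × 0.01357 / 0.43 = 0.001262 m/day = 0.4609 m/yr.

0.46 m/yr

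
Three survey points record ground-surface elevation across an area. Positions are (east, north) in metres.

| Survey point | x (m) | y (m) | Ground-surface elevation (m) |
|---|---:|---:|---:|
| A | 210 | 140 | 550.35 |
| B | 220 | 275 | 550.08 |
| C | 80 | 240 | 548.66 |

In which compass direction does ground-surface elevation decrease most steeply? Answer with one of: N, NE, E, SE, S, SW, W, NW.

Taking A as reference: B−A = (10, 135, -0.27); C−A = (-130, 100, -1.69).
Determinant of the coordinate differences = 10·100 − (-130)·135 = 18550.
∂z/∂x = [(-0.27)·100 − (-1.69)·135] / 18550 = +0.01084
∂z/∂y = [10·(-1.69) − (-130)·(-0.27)] / 18550 = -0.002803
Steepest decrease is along −∇f = (-0.01084 E, +0.002803 N) → west.

W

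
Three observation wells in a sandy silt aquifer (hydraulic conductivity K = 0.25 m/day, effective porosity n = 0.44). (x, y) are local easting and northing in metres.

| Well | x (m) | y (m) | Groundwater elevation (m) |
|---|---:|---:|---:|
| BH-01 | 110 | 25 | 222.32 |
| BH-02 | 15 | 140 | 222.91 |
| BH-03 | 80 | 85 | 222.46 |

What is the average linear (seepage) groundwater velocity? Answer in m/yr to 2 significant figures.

Taking BH-01 as reference: BH-02−BH-01 = (-95, 115, +0.59); BH-03−BH-01 = (-30, 60, +0.14).
Solve a·Δx + b·Δy = Δh: det = (-95)·60 − (-30)·115 = -2250.
∂h/∂x = [(+0.59)·60 − (+0.14)·115] / -2250 = -0.008578
∂h/∂y = [(-95)·(+0.14) − (-30)·(+0.59)] / -2250 = -0.001956
|∇h| = √(-0.008578² + -0.001956²) = 0.008798
Seepage velocity v = K·i/n = 0.25 × 0.008798 / 0.44 = 0.004999 m/day = 1.826 m/yr.

1.8 m/yr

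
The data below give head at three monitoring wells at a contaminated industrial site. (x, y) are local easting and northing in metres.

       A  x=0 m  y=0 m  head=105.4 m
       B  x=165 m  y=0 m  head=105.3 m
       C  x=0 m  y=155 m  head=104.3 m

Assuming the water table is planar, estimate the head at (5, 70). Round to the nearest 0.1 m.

104.9 m

∂h/∂x = (105.3 − 105.4) / (165 − 0) = -0.0006061
∂h/∂y = (104.3 − 105.4) / (155 − 0) = -0.007097
h(5, 70) = 105.4 + (-0.0006061)·(5) + (-0.007097)·(70) = 105.4 -0.003 -0.497 = 104.900 m.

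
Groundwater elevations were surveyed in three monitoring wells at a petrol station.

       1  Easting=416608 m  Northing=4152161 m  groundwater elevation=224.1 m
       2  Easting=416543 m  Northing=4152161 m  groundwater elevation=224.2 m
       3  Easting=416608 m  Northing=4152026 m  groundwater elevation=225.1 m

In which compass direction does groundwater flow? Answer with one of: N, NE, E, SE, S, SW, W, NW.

N

∂h/∂x = (224.2 − 224.1) / (416543 − 416608) = -0.001538
∂h/∂y = (225.1 − 224.1) / (4152026 − 4152161) = -0.007407
Flow = −∇h = (+0.001538 east, +0.007407 north), which points north.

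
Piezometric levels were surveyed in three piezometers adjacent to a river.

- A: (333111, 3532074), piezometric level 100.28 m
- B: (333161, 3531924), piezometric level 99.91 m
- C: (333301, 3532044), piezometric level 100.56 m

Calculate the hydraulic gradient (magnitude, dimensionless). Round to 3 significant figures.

0.00369

Taking A as reference: B−A = (50, -150, -0.37); C−A = (190, -30, +0.28).
Solve a·Δx + b·Δy = Δh: det = 50·(-30) − 190·(-150) = 27000.
∂h/∂x = [(-0.37)·(-30) − (+0.28)·(-150)] / 27000 = +0.001967
∂h/∂y = [50·(+0.28) − 190·(-0.37)] / 27000 = +0.003122
|∇h| = √(0.001967² + 0.003122²) = 0.00369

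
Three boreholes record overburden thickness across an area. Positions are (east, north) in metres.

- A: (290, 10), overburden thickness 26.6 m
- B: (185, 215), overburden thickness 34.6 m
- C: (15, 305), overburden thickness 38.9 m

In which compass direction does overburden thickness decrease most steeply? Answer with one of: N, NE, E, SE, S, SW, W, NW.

With d = a·x + b·y + c and A as origin, the differences give:
  (-105)·a + 205·b = +8.0
  (-275)·a + 295·b = +12.3
Eliminate b (×295 and ×205, subtract): 25400·a = -161.50 → a = ∂d/∂x = -0.006358
Back-substitute: b = ∂d/∂y = +0.03577.
Steepest decrease is along −∇f = (+0.006358 E, -0.03577 N) → south.

S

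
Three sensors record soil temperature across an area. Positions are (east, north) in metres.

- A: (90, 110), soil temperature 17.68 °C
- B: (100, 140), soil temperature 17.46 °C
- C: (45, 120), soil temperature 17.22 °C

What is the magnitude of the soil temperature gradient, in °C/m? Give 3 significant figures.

With T = a·x + b·y + c and A as origin, the differences give:
  10·a + 30·b = -0.22
  (-45)·a + 10·b = -0.46
Eliminate b (×10 and ×30, subtract): 1450·a = 11.600 → a = ∂T/∂x = +0.008000
Back-substitute: b = ∂T/∂y = -0.010000.
|∇f| = √(0.008000² + -0.010000²) = 0.01281 °C/m

0.0128 °C/m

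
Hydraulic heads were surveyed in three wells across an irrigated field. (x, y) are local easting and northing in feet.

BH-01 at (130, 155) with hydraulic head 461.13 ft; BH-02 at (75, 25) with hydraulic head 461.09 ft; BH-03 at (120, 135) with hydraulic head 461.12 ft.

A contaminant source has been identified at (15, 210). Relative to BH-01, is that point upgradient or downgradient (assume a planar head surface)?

downgradient

Differences from BH-01: to BH-02 (Δx, Δy, Δh) = (-55, -130, -0.04); to BH-03 = (-10, -20, -0.01).
Solve a·Δx + b·Δy = Δh: det = (-55)·(-20) − (-10)·(-130) = -200.
∂h/∂x = [(-0.04)·(-20) − (-0.01)·(-130)] / -200 = +0.002500
∂h/∂y = [(-55)·(-0.01) − (-10)·(-0.04)] / -200 = -0.0007500
Head at (15, 210) = 461.13 + (+0.002500)·(-115) + (-0.0007500)·(55) = 460.80 ft.
That is lower than the 461.13 ft at BH-01, so the point is downgradient.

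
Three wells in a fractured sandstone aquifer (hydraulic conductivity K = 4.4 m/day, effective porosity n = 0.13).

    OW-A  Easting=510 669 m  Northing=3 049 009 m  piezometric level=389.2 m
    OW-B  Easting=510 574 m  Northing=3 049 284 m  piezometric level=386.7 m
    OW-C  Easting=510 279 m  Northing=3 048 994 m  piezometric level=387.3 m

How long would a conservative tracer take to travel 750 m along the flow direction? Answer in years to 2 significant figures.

With h = a·x + b·y + c and OW-A as origin, the differences give:
  (-95)·a + 275·b = -2.5
  (-390)·a + (-15)·b = -1.9
Eliminate b (×(-15) and ×275, subtract): 108675·a = 560.00 → a = ∂h/∂x = +0.005153
Back-substitute: b = ∂h/∂y = -0.007311.
|∇h| = √(0.005153² + -0.007311²) = 0.008945
Seepage velocity v = K·i/n = 4.4 × 0.008945 / 0.13 = 0.3028 m/day.
t = 750 / 0.3028 = 2477 days = 6.78 years.

6.8 years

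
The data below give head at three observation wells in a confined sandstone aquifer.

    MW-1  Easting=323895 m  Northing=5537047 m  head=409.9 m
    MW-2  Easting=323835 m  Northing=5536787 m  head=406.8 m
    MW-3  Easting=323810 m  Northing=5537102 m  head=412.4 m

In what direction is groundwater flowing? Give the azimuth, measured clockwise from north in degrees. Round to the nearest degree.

Three-point gradient (reference MW-1): Δ to MW-2 = (-60, -260, -3.1), Δ to MW-3 = (-85, 55, +2.5).
∂h/∂x = -0.01888, ∂h/∂y = +0.01628 (det = -25400).
Flow direction (−∇h) has components (+0.01888 E, -0.01628 N).
Azimuth = atan2(E, N) = atan2(+0.01888, -0.01628) = 130.8° ≈ 131°.

131°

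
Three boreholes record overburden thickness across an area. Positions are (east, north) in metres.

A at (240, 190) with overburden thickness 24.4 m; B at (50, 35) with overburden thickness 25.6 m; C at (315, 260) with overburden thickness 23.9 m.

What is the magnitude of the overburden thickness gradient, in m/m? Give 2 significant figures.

With d = a·x + b·y + c and A as origin, the differences give:
  (-190)·a + (-155)·b = +1.2
  75·a + 70·b = -0.5
Eliminate b (×70 and ×(-155), subtract): -1675·a = 6.50 → a = ∂d/∂x = -0.003881
Back-substitute: b = ∂d/∂y = -0.002985.
|∇f| = √(-0.003881² + -0.002985²) = 0.004896 m/m

0.0049 m/m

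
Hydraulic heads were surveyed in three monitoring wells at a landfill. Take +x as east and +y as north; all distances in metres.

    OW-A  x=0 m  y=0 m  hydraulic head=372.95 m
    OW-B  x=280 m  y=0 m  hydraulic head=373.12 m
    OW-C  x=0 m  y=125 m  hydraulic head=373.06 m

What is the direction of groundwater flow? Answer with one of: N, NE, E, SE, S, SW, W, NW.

∂h/∂x = (373.12 − 372.95) / (280 − 0) = +0.0006071
∂h/∂y = (373.06 − 372.95) / (125 − 0) = +0.0008800
Flow = −∇h = (-0.0006071 east, -0.0008800 north), which points southwest.

SW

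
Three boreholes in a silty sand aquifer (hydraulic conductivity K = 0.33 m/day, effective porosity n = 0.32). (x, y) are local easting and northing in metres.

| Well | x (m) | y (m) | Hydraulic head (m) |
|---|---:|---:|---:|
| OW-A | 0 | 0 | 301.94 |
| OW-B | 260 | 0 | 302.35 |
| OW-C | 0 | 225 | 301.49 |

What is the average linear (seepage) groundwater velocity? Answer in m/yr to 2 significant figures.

0.96 m/yr

∂h/∂x = (302.35 − 301.94) / (260 − 0) = +0.001577
∂h/∂y = (301.49 − 301.94) / (225 − 0) = -0.002000
|∇h| = √(0.001577² + -0.002000²) = 0.002547
Seepage velocity v = K·i/n = 0.33 × 0.002547 / 0.32 = 0.002627 m/day = 0.9595 m/yr.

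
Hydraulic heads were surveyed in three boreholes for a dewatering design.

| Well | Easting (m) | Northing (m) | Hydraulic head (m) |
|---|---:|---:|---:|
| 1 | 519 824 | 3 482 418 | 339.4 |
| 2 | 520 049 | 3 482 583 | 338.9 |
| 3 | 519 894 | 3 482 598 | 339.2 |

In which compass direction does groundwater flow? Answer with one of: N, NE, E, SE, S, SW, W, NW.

E

With h = a·x + b·y + c and 1 as origin, the differences give:
  225·a + 165·b = -0.5
  70·a + 180·b = -0.2
Eliminate b (×180 and ×165, subtract): 28950·a = -57.00 → a = ∂h/∂x = -0.001969
Back-substitute: b = ∂h/∂y = -0.0003454.
Flow = −∇h = (+0.001969 east, +0.0003454 north), which points east.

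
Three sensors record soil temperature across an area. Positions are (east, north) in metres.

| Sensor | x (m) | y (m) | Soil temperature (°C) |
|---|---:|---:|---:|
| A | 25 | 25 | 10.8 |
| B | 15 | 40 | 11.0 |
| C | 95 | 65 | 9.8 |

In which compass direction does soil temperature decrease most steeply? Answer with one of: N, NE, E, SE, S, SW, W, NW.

Three-point gradient (reference A): Δ to B = (-10, 15, +0.2), Δ to C = (70, 40, -1.0).
∂T/∂x = -0.01586, ∂T/∂y = +0.002759 (det = -1450).
Steepest decrease is along −∇f = (+0.01586 E, -0.002759 N) → east.

E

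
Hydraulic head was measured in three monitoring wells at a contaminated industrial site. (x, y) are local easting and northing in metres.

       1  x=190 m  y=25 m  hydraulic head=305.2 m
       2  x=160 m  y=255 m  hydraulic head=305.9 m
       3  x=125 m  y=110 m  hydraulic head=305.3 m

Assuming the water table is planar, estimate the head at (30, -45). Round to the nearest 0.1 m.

With h = a·x + b·y + c and 1 as origin, the differences give:
  (-30)·a + 230·b = +0.7
  (-65)·a + 85·b = +0.1
Eliminate b (×85 and ×230, subtract): 12400·a = 36.50 → a = ∂h/∂x = +0.002944
Back-substitute: b = ∂h/∂y = +0.003427.
h(30, -45) = 305.2 + (+0.002944)·(-160) + (+0.003427)·(-70) = 305.2 -0.471 -0.240 = 304.489 m.

304.5 m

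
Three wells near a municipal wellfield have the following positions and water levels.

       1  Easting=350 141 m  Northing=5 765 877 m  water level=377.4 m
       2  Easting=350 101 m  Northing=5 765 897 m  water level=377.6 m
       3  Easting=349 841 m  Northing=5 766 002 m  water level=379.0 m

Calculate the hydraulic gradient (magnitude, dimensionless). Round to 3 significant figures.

0.00806

Taking 1 as reference: 2−1 = (-40, 20, +0.2); 3−1 = (-300, 125, +1.6).
Determinant of the coordinate differences = (-40)·125 − (-300)·20 = 1000.
∂h/∂x = [(+0.2)·125 − (+1.6)·20] / 1000 = -0.007000
∂h/∂y = [(-40)·(+1.6) − (-300)·(+0.2)] / 1000 = -0.004000
|∇h| = √(-0.007000² + -0.004000²) = 0.008062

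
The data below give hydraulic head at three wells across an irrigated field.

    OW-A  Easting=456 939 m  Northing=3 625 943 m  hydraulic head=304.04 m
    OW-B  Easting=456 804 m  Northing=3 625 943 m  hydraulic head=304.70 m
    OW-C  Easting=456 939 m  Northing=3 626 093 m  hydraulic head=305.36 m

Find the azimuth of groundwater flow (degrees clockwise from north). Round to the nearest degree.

∂h/∂x = (304.70 − 304.04) / (456804 − 456939) = -0.004889
∂h/∂y = (305.36 − 304.04) / (3626093 − 3625943) = +0.008800
Flow direction (−∇h) has components (+0.004889 E, -0.008800 N).
Azimuth = atan2(E, N) = atan2(+0.004889, -0.008800) = 150.9° ≈ 151°.

151°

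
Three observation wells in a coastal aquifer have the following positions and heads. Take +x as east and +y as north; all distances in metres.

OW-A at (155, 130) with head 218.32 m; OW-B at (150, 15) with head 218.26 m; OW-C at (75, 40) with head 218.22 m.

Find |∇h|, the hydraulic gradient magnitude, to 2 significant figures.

0.00085

Taking OW-A as reference: OW-B−OW-A = (-5, -115, -0.06); OW-C−OW-A = (-80, -90, -0.10).
Solve a·Δx + b·Δy = Δh: det = (-5)·(-90) − (-80)·(-115) = -8750.
∂h/∂x = [(-0.06)·(-90) − (-0.10)·(-115)] / -8750 = +0.0006971
∂h/∂y = [(-5)·(-0.10) − (-80)·(-0.06)] / -8750 = +0.0004914
|∇h| = √(0.0006971² + 0.0004914²) = 0.0008529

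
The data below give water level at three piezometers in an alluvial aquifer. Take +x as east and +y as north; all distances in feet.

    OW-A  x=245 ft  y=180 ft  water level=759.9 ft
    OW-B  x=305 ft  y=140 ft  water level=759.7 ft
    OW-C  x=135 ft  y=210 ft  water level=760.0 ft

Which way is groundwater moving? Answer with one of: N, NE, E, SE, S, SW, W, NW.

S

Taking OW-A as reference: OW-B−OW-A = (60, -40, -0.2); OW-C−OW-A = (-110, 30, +0.1).
Solve a·Δx + b·Δy = Δh: det = 60·30 − (-110)·(-40) = -2600.
∂h/∂x = [(-0.2)·30 − (+0.1)·(-40)] / -2600 = +0.0007692
∂h/∂y = [60·(+0.1) − (-110)·(-0.2)] / -2600 = +0.006154
Flow = −∇h = (-0.0007692 east, -0.006154 north), which points south.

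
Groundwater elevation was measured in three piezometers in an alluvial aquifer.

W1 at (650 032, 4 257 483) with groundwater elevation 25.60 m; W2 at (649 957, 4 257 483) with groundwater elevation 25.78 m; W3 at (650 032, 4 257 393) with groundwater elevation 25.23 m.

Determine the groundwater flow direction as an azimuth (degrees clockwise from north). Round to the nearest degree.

∂h/∂x = (25.78 − 25.60) / (649957 − 650032) = -0.002400
∂h/∂y = (25.23 − 25.60) / (4257393 − 4257483) = +0.004111
Flow direction (−∇h) has components (+0.002400 E, -0.004111 N).
Azimuth = atan2(E, N) = atan2(+0.002400, -0.004111) = 149.7° ≈ 150°.

150°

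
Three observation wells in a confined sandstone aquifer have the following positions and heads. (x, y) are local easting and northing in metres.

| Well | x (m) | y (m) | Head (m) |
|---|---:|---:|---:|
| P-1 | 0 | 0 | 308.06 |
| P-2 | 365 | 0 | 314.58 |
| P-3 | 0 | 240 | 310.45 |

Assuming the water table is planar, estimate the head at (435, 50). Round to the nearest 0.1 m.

316.3 m

∂h/∂x = (314.58 − 308.06) / (365 − 0) = +0.01786
∂h/∂y = (310.45 − 308.06) / (240 − 0) = +0.009958
h(435, 50) = 308.06 + (+0.01786)·(435) + (+0.009958)·(50) = 308.06 +7.770 +0.498 = 316.328 m.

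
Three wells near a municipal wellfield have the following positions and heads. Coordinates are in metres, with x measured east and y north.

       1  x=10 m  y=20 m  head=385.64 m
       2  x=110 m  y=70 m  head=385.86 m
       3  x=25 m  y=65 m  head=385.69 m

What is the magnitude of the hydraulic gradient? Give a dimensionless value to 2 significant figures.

0.0020

Differences from 1: to 2 (Δx, Δy, Δh) = (100, 50, +0.22); to 3 = (15, 45, +0.05).
Determinant of the coordinate differences = 100·45 − 15·50 = 3750.
∂h/∂x = [(+0.22)·45 − (+0.05)·50] / 3750 = +0.001973
∂h/∂y = [100·(+0.05) − 15·(+0.22)] / 3750 = +0.0004533
|∇h| = √(0.001973² + 0.0004533²) = 0.002024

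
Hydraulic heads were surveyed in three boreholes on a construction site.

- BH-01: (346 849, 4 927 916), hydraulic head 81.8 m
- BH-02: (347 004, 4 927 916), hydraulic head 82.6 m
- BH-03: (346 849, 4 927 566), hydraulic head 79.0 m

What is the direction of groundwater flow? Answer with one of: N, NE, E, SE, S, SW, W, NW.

∂h/∂x = (82.6 − 81.8) / (347004 − 346849) = +0.005161
∂h/∂y = (79.0 − 81.8) / (4927566 − 4927916) = +0.008000
Flow = −∇h = (-0.005161 east, -0.008000 north), which points southwest.

SW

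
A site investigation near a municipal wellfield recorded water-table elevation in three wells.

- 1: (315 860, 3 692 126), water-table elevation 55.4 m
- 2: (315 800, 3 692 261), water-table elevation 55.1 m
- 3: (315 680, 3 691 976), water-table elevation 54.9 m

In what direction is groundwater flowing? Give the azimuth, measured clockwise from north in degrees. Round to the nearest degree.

282°

Taking 1 as reference: 2−1 = (-60, 135, -0.3); 3−1 = (-180, -150, -0.5).
Solve a·Δx + b·Δy = Δh: det = (-60)·(-150) − (-180)·135 = 33300.
∂h/∂x = [(-0.3)·(-150) − (-0.5)·135] / 33300 = +0.003378
∂h/∂y = [(-60)·(-0.5) − (-180)·(-0.3)] / 33300 = -0.0007207
Flow direction (−∇h) has components (-0.003378 E, +0.0007207 N).
Azimuth = atan2(E, N) = atan2(-0.003378, +0.0007207) = 282.0° ≈ 282°.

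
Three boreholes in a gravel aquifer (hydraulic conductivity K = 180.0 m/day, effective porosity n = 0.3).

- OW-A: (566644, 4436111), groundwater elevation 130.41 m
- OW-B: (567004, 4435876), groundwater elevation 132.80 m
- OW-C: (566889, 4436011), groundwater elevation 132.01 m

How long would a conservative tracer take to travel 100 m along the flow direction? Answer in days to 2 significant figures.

Differences from OW-A: to OW-B (Δx, Δy, Δh) = (360, -235, +2.39); to OW-C = (245, -100, +1.60).
Solve a·Δx + b·Δy = Δh: det = 360·(-100) − 245·(-235) = 21575.
∂h/∂x = [(+2.39)·(-100) − (+1.60)·(-235)] / 21575 = +0.006350
∂h/∂y = [360·(+1.60) − 245·(+2.39)] / 21575 = -0.0004426
|∇h| = √(0.006350² + -0.0004426²) = 0.006365
Seepage velocity v = K·i/n = 180.0 × 0.006365 / 0.3 = 3.819 m/day.
t = 100 / 3.819 = 26.18 days.

26 days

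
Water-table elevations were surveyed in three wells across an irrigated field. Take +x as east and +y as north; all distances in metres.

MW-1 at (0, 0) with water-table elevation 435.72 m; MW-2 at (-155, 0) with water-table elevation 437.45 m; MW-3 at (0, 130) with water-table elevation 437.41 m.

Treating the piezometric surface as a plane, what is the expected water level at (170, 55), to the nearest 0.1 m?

434.5 m

∂h/∂x = (437.45 − 435.72) / (-155 − 0) = -0.01116
∂h/∂y = (437.41 − 435.72) / (130 − 0) = +0.01300
h(170, 55) = 435.72 + (-0.01116)·(170) + (+0.01300)·(55) = 435.72 -1.897 +0.715 = 434.538 m.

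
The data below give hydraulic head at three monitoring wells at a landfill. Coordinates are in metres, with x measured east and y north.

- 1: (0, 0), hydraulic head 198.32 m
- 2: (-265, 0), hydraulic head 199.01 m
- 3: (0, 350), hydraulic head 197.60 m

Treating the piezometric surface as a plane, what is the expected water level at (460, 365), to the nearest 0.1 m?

∂h/∂x = (199.01 − 198.32) / (-265 − 0) = -0.002604
∂h/∂y = (197.60 − 198.32) / (350 − 0) = -0.002057
h(460, 365) = 198.32 + (-0.002604)·(460) + (-0.002057)·(365) = 198.32 -1.198 -0.751 = 196.371 m.

196.4 m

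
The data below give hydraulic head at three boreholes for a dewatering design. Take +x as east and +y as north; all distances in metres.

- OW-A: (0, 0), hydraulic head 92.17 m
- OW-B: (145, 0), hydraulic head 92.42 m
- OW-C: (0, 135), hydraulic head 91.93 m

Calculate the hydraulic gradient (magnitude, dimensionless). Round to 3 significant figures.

∂h/∂x = (92.42 − 92.17) / (145 − 0) = +0.001724
∂h/∂y = (91.93 − 92.17) / (135 − 0) = -0.001778
|∇h| = √(0.001724² + -0.001778²) = 0.002477

0.00248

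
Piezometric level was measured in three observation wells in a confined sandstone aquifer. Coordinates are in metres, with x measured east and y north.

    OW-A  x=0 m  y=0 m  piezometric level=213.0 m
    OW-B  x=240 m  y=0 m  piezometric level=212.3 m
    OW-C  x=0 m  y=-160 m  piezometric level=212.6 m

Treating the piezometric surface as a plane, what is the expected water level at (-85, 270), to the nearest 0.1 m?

213.9 m

∂h/∂x = (212.3 − 213.0) / (240 − 0) = -0.002917
∂h/∂y = (212.6 − 213.0) / (-160 − 0) = +0.002500
h(-85, 270) = 213.0 + (-0.002917)·(-85) + (+0.002500)·(270) = 213.0 +0.248 +0.675 = 213.923 m.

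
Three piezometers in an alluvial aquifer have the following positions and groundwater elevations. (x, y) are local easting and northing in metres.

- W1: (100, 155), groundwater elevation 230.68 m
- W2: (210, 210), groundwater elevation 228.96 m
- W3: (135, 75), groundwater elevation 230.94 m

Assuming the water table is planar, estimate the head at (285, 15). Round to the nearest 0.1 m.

With h = a·x + b·y + c and W1 as origin, the differences give:
  110·a + 55·b = -1.72
  35·a + (-80)·b = +0.26
Eliminate b (×(-80) and ×55, subtract): -10725·a = 123.300 → a = ∂h/∂x = -0.01150
Back-substitute: b = ∂h/∂y = -0.008280.
h(285, 15) = 230.68 + (-0.01150)·(185) + (-0.008280)·(-140) = 230.68 -2.127 +1.159 = 229.712 m.

229.7 m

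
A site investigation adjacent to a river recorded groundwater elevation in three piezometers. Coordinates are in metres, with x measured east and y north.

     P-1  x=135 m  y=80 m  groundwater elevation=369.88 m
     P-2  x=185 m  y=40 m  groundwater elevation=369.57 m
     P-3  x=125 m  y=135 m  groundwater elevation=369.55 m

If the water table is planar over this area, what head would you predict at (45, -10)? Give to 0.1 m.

371.8 m

Differences from P-1: to P-2 (Δx, Δy, Δh) = (50, -40, -0.31); to P-3 = (-10, 55, -0.33).
Solve a·Δx + b·Δy = Δh: det = 50·55 − (-10)·(-40) = 2350.
∂h/∂x = [(-0.31)·55 − (-0.33)·(-40)] / 2350 = -0.01287
∂h/∂y = [50·(-0.33) − (-10)·(-0.31)] / 2350 = -0.008340
h(45, -10) = 369.88 + (-0.01287)·(-90) + (-0.008340)·(-90) = 369.88 +1.159 +0.751 = 371.789 m.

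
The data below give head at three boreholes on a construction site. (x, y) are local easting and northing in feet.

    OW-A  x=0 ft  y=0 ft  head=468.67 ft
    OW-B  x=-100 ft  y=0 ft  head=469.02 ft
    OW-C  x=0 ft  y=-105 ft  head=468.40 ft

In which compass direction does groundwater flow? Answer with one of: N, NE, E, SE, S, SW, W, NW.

∂h/∂x = (469.02 − 468.67) / (-100 − 0) = -0.003500
∂h/∂y = (468.40 − 468.67) / (-105 − 0) = +0.002571
Flow = −∇h = (+0.003500 east, -0.002571 north), which points southeast.

SE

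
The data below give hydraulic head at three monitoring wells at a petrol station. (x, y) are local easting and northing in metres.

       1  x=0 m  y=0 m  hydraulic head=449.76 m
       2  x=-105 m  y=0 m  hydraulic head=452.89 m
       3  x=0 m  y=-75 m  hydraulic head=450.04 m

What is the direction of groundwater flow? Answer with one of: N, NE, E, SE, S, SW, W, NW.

E

∂h/∂x = (452.89 − 449.76) / (-105 − 0) = -0.02981
∂h/∂y = (450.04 − 449.76) / (-75 − 0) = -0.003733
Flow = −∇h = (+0.02981 east, +0.003733 north), which points east.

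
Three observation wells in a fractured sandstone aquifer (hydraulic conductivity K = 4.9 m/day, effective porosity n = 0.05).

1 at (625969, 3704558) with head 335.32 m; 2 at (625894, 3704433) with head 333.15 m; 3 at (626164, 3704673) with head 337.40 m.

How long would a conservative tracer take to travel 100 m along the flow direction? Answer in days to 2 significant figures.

60 days

Differences from 1: to 2 (Δx, Δy, Δh) = (-75, -125, -2.17); to 3 = (195, 115, +2.08).
Determinant of the coordinate differences = (-75)·115 − 195·(-125) = 15750.
∂h/∂x = [(-2.17)·115 − (+2.08)·(-125)] / 15750 = +0.0006635
∂h/∂y = [(-75)·(+2.08) − 195·(-2.17)] / 15750 = +0.01696
|∇h| = √(0.0006635² + 0.01696²) = 0.01697
Seepage velocity v = K·i/n = 4.9 × 0.01697 / 0.05 = 1.663 m/day.
t = 100 / 1.663 = 60.13 days.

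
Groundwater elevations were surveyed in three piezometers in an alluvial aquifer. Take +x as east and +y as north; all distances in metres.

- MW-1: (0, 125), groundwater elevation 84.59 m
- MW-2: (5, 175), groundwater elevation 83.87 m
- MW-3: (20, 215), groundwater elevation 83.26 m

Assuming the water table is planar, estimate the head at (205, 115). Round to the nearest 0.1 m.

Taking MW-1 as reference: MW-2−MW-1 = (5, 50, -0.72); MW-3−MW-1 = (20, 90, -1.33).
Determinant of the coordinate differences = 5·90 − 20·50 = -550.
∂h/∂x = [(-0.72)·90 − (-1.33)·50] / -550 = -0.003091
∂h/∂y = [5·(-1.33) − 20·(-0.72)] / -550 = -0.01409
h(205, 115) = 84.59 + (-0.003091)·(205) + (-0.01409)·(-10) = 84.59 -0.634 +0.141 = 84.097 m.

84.1 m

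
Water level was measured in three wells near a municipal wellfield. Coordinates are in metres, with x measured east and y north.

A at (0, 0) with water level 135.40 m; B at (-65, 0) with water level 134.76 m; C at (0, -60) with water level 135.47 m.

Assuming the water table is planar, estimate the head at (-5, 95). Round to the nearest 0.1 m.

∂h/∂x = (134.76 − 135.40) / (-65 − 0) = +0.009846
∂h/∂y = (135.47 − 135.40) / (-60 − 0) = -0.001167
h(-5, 95) = 135.40 + (+0.009846)·(-5) + (-0.001167)·(95) = 135.40 -0.049 -0.111 = 135.240 m.

135.2 m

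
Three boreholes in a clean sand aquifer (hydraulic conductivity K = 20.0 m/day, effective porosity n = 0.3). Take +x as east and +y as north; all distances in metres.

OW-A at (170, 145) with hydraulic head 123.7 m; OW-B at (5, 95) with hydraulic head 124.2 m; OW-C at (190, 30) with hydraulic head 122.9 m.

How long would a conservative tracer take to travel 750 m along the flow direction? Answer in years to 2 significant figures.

3.9 years

With h = a·x + b·y + c and OW-A as origin, the differences give:
  (-165)·a + (-50)·b = +0.5
  20·a + (-115)·b = -0.8
Eliminate b (×(-115) and ×(-50), subtract): 19975·a = -97.50 → a = ∂h/∂x = -0.004881
Back-substitute: b = ∂h/∂y = +0.006108.
|∇h| = √(-0.004881² + 0.006108²) = 0.007819
Seepage velocity v = K·i/n = 20.0 × 0.007819 / 0.3 = 0.5213 m/day.
t = 750 / 0.5213 = 1439 days = 3.94 years.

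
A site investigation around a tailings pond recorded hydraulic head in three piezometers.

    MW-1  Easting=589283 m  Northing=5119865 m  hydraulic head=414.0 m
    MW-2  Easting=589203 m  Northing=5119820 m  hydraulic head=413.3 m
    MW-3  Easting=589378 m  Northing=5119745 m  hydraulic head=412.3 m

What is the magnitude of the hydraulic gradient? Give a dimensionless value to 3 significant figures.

0.0146

Taking MW-1 as reference: MW-2−MW-1 = (-80, -45, -0.7); MW-3−MW-1 = (95, -120, -1.7).
Determinant of the coordinate differences = (-80)·(-120) − 95·(-45) = 13875.
∂h/∂x = [(-0.7)·(-120) − (-1.7)·(-45)] / 13875 = +0.0005405
∂h/∂y = [(-80)·(-1.7) − 95·(-0.7)] / 13875 = +0.01459
|∇h| = √(0.0005405² + 0.01459²) = 0.0146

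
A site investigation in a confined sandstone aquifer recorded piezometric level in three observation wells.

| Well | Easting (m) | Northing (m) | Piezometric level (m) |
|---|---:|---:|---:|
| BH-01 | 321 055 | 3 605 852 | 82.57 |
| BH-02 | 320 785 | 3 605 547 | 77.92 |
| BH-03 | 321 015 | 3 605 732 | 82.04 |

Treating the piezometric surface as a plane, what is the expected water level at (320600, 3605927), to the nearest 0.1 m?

With h = a·x + b·y + c and BH-01 as origin, the differences give:
  (-270)·a + (-305)·b = -4.65
  (-40)·a + (-120)·b = -0.53
Eliminate b (×(-120) and ×(-305), subtract): 20200·a = 396.350 → a = ∂h/∂x = +0.01962
Back-substitute: b = ∂h/∂y = -0.002124.
h(320600, 3605927) = 82.57 + (+0.01962)·(-455) + (-0.002124)·(75) = 82.57 -8.928 -0.159 = 73.483 m.

73.5 m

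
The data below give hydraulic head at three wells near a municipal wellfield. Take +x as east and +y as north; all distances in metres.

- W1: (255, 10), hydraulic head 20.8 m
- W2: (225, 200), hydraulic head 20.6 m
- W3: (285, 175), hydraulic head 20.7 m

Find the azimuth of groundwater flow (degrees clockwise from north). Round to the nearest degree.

Differences from W1: to W2 (Δx, Δy, Δh) = (-30, 190, -0.2); to W3 = (30, 165, -0.1).
Determinant of the coordinate differences = (-30)·165 − 30·190 = -10650.
∂h/∂x = [(-0.2)·165 − (-0.1)·190] / -10650 = +0.001315
∂h/∂y = [(-30)·(-0.1) − 30·(-0.2)] / -10650 = -0.0008451
Flow direction (−∇h) has components (-0.001315 E, +0.0008451 N).
Azimuth = atan2(E, N) = atan2(-0.001315, +0.0008451) = 302.7° ≈ 303°.

303°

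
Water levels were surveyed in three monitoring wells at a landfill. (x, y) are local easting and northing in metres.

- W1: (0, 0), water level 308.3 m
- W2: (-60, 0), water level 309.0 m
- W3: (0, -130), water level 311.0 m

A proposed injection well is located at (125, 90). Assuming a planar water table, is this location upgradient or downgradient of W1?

downgradient

∂h/∂x = (309.0 − 308.3) / (-60 − 0) = -0.01167
∂h/∂y = (311.0 − 308.3) / (-130 − 0) = -0.02077
Head at (125, 90) = 308.3 + (-0.01167)·(125) + (-0.02077)·(90) = 304.97 m.
That is lower than the 308.3 m at W1, so the point is downgradient.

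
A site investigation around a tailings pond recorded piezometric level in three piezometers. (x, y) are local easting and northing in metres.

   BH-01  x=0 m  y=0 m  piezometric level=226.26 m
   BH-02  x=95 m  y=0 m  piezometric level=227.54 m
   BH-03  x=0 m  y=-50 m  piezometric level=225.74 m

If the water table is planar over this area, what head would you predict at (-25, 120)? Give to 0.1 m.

∂h/∂x = (227.54 − 226.26) / (95 − 0) = +0.01347
∂h/∂y = (225.74 − 226.26) / (-50 − 0) = +0.01040
h(-25, 120) = 226.26 + (+0.01347)·(-25) + (+0.01040)·(120) = 226.26 -0.337 +1.248 = 227.171 m.

227.2 m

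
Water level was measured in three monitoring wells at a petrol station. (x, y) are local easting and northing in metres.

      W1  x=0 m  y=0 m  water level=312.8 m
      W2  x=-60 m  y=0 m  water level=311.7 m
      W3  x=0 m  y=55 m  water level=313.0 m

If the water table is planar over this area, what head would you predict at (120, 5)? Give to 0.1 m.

315.0 m

∂h/∂x = (311.7 − 312.8) / (-60 − 0) = +0.01833
∂h/∂y = (313.0 − 312.8) / (55 − 0) = +0.003636
h(120, 5) = 312.8 + (+0.01833)·(120) + (+0.003636)·(5) = 312.8 +2.200 +0.018 = 315.018 m.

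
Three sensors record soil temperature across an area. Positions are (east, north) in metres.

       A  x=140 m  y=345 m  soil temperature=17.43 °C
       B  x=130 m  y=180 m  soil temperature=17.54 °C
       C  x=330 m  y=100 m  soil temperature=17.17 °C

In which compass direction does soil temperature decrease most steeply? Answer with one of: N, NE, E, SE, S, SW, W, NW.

E

Differences from A: to B (Δx, Δy, Δh) = (-10, -165, +0.11); to C = (190, -245, -0.26).
Determinant of the coordinate differences = (-10)·(-245) − 190·(-165) = 33800.
∂T/∂x = [(+0.11)·(-245) − (-0.26)·(-165)] / 33800 = -0.002067
∂T/∂y = [(-10)·(-0.26) − 190·(+0.11)] / 33800 = -0.0005414
Steepest decrease is along −∇f = (+0.002067 E, +0.0005414 N) → east.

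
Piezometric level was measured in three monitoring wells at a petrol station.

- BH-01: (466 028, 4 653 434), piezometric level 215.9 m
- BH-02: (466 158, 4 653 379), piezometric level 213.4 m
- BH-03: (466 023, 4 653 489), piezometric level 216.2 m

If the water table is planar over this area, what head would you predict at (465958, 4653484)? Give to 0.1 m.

217.3 m

With h = a·x + b·y + c and BH-01 as origin, the differences give:
  130·a + (-55)·b = -2.5
  (-5)·a + 55·b = +0.3
Eliminate b (×55 and ×(-55), subtract): 6875·a = -121.00 → a = ∂h/∂x = -0.01760
Back-substitute: b = ∂h/∂y = +0.003855.
h(465958, 4653484) = 215.9 + (-0.01760)·(-70) + (+0.003855)·(50) = 215.9 +1.232 +0.193 = 217.325 m.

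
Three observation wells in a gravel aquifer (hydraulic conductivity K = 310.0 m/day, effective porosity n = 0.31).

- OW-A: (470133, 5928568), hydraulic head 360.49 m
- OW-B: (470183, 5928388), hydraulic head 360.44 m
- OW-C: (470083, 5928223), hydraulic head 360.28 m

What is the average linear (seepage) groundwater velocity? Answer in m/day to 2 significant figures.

Taking OW-A as reference: OW-B−OW-A = (50, -180, -0.05); OW-C−OW-A = (-50, -345, -0.21).
Determinant of the coordinate differences = 50·(-345) − (-50)·(-180) = -26250.
∂h/∂x = [(-0.05)·(-345) − (-0.21)·(-180)] / -26250 = +0.0007829
∂h/∂y = [50·(-0.21) − (-50)·(-0.05)] / -26250 = +0.0004952
|∇h| = √(0.0007829² + 0.0004952²) = 0.0009264
Seepage velocity v = K·i/n = 310.0 × 0.0009264 / 0.31 = 0.9264 m/day.

0.93 m/day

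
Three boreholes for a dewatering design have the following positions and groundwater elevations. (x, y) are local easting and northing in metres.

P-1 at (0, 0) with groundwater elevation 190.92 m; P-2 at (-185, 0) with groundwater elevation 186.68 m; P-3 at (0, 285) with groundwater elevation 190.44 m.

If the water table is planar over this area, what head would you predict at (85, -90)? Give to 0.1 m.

∂h/∂x = (186.68 − 190.92) / (-185 − 0) = +0.02292
∂h/∂y = (190.44 − 190.92) / (285 − 0) = -0.001684
h(85, -90) = 190.92 + (+0.02292)·(85) + (-0.001684)·(-90) = 190.92 +1.948 +0.152 = 193.020 m.

193.0 m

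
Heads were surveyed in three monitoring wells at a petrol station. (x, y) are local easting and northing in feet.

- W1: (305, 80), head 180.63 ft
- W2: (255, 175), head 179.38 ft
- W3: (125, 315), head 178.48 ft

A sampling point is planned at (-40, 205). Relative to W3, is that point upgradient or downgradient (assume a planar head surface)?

upgradient

With h = a·x + b·y + c and W1 as origin, the differences give:
  (-50)·a + 95·b = -1.25
  (-180)·a + 235·b = -2.15
Eliminate b (×235 and ×95, subtract): 5350·a = -89.500 → a = ∂h/∂x = -0.01673
Back-substitute: b = ∂h/∂y = -0.02196.
Head at (-40, 205) = 180.63 + (-0.01673)·(-345) + (-0.02196)·(125) = 183.66 ft.
That is higher than the 178.48 ft at W3, so the point is upgradient.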